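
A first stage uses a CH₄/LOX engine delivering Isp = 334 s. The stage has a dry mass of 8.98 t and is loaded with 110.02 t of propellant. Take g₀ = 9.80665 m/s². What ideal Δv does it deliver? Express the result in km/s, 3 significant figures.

Δv ≈ 8.46 km/s

v_e = Isp · g₀ = 334 × 9.80665 = 3275.4 m/s.
m₀ = m_dry + m_prop = 8.98 + 110.02 = 119 t.
Rocket equation: Δv = v_e · ln(m₀/m_f) = 3275.4 × ln(13.25) = 3275.4 × 2.5841 ≈ 8464.1 m/s.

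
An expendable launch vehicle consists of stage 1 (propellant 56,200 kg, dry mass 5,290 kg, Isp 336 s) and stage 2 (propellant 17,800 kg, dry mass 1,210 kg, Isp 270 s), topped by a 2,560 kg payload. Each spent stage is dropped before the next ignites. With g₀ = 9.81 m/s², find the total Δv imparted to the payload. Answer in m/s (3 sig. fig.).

Δv ≈ 8340 m/s

Ignition mass of stage 1 = 56,200+5,290 + 17,800+1,210 + 2,560 = 83,060 kg.
Stage 1: m₀ = 83,060 kg, m_f = 83,060 − 56,200 = 26,860 kg; Δv = 336×9.81×ln(3.092) = 3296.2×1.1289 ≈ 3721 m/s.
Stage 2: m₀ = 21,570 kg, m_f = 21,570 − 17,800 = 3,770 kg; Δv = 270×9.81×ln(5.721) = 2648.7×1.7442 ≈ 4620 m/s.
Total Δv = 3721 + 4620 = 8341 m/s.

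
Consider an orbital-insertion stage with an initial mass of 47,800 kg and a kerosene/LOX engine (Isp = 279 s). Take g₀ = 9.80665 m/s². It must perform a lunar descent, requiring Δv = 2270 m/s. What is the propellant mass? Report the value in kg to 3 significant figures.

propellant mass ≈ 26900 kg

v_e = Isp · g₀ = 279 × 9.80665 = 2736.1 m/s.
m₀/m_f = exp(Δv / v_e) = exp(2270 / 2736.1) = exp(0.8297) = 2.2925.
m_f = 47,800 / 2.2925 = 20,850.6 kg, so propellant = m₀ − m_f = 47,800 − 20,850.6 = 26,949.4 kg.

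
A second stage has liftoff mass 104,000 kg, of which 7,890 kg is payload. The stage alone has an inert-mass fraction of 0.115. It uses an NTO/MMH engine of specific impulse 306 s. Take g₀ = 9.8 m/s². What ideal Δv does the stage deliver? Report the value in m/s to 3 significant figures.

Δv ≈ 5110 m/s

Stage wet mass = m₀ − payload = 104,000 − 7,890 = 96,110 kg.
Stage dry mass = ε × stage wet mass = 0.115 × 96,110 = 11,052.7 kg.
Burnout mass m_f = stage dry + payload = 11,052.7 + 7,890 = 18,942.7 kg.
v_e = Isp · g₀ = 306 × 9.8 = 2998.8 m/s.
From the ideal rocket equation, Δv = v_e · ln(104,000/18,942.7) = 2998.8 × ln(5.49) = 2998.8 × 1.7030 ≈ 5107 m/s.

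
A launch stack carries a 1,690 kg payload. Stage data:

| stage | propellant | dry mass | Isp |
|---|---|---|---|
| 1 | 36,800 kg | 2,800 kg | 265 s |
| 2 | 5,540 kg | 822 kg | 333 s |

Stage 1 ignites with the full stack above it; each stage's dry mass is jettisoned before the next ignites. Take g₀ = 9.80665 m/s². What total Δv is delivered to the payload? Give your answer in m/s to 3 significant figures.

Ignition mass of stage 1 = 36,800+2,800 + 5,540+822 + 1,690 = 47,652 kg.
Stage 1: m₀ = 47,652 kg, m_f = 47,652 − 36,800 = 10,852 kg; Δv = 265×9.80665×ln(4.391) = 2598.8×1.4796 ≈ 3845 m/s.
Stage 2: m₀ = 8,052 kg, m_f = 8,052 − 5,540 = 2,512 kg; Δv = 333×9.80665×ln(3.205) = 3265.6×1.1648 ≈ 3804 m/s.
Total Δv = 3845 + 3804 = 7649 m/s.

Δv ≈ 7650 m/s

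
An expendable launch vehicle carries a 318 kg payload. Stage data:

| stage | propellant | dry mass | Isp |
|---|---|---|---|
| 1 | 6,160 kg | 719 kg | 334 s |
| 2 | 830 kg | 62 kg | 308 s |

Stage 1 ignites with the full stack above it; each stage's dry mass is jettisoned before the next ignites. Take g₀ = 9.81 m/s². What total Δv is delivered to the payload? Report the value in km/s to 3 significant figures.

Ignition mass of stage 1 = 6,160+719 + 830+62 + 318 = 8,089 kg.
Stage 1: m₀ = 8,089 kg, m_f = 8,089 − 6,160 = 1,929 kg; Δv = 334×9.81×ln(4.193) = 3276.5×1.4335 ≈ 4697 m/s.
Stage 2: m₀ = 1,210 kg, m_f = 1,210 − 830 = 380 kg; Δv = 308×9.81×ln(3.184) = 3021.5×1.1582 ≈ 3499 m/s.
Total Δv = 4697 + 3499 = 8196 m/s.

Δv ≈ 8.20 km/s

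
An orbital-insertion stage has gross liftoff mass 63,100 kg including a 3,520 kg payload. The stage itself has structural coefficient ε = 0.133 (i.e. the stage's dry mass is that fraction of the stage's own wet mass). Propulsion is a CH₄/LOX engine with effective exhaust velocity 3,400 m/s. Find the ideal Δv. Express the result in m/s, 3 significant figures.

Δv ≈ 5800 m/s

Stage wet mass = m₀ − payload = 63,100 − 3,520 = 59,580 kg.
Stage dry mass = ε × stage wet mass = 0.133 × 59,580 = 7,924.14 kg.
Burnout mass m_f = stage dry + payload = 7,924.14 + 3,520 = 11,444.14 kg.
Δv = v_e · ln(63,100/11,444.14) = 3400.0 × ln(5.514) = 3400.0 × 1.7072 ≈ 5805 m/s.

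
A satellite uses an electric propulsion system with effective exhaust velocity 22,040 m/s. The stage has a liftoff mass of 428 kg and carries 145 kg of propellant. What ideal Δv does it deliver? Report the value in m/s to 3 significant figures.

Δv ≈ 9120 m/s

m_f = m₀ − m_prop = 428 − 145 = 283 kg.
Rocket equation: Δv = v_e · ln(m₀/m_f) = 22040.0 × ln(1.512) = 22040.0 × 0.4137 ≈ 9117.4 m/s.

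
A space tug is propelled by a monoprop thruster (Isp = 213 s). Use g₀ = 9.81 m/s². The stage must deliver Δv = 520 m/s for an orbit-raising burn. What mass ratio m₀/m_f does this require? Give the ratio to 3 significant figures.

mass ratio ≈ 1.28

v_e = Isp · g₀ = 213 × 9.81 = 2089.5 m/s.
By the Tsiolkovsky rocket equation, m₀/m_f = exp(Δv / v_e) = exp(520 / 2089.5) = exp(0.2489) = 1.2826.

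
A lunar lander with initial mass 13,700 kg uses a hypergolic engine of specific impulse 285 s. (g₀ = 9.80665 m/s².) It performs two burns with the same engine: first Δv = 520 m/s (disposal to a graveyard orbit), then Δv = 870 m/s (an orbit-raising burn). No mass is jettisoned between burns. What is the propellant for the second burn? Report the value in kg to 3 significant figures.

propellant for the second burn ≈ 3040 kg

v_e = Isp · g₀ = 285 × 9.80665 = 2794.9 m/s.
After the first burn: m = 13700 × exp(−520/2794.9) = 13700 × 0.83023 = 11,374.2 kg.
After the second burn: m = 11,374.2 × exp(−870/2794.9) = 11,374.2 × 0.73251 = 8,331.72 kg.
Second-burn propellant = 11,374.2 − 8,331.72 = 3,042.48 kg.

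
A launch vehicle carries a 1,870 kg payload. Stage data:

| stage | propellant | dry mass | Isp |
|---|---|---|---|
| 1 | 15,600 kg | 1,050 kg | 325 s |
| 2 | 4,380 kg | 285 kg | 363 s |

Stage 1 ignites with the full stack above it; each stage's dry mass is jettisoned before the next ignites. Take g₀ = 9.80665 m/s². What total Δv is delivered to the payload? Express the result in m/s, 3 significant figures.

Δv ≈ 7510 m/s

Ignition mass of stage 1 = 15,600+1,050 + 4,380+285 + 1,870 = 23,185 kg.
Stage 1: m₀ = 23,185 kg, m_f = 23,185 − 15,600 = 7,585 kg; Δv = 325×9.80665×ln(3.057) = 3187.2×1.1173 ≈ 3561 m/s.
Stage 2: m₀ = 6,535 kg, m_f = 6,535 − 4,380 = 2,155 kg; Δv = 363×9.80665×ln(3.032) = 3559.8×1.1094 ≈ 3949 m/s.
Total Δv = 3561 + 3949 = 7510 m/s.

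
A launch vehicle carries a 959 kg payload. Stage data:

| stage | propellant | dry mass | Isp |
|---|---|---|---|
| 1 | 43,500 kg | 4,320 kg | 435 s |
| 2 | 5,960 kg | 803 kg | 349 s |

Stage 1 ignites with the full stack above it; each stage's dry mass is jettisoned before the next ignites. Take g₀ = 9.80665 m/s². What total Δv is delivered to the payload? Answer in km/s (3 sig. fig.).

Δv ≈ 11.6 km/s

Ignition mass of stage 1 = 43,500+4,320 + 5,960+803 + 959 = 55,542 kg.
Stage 1: m₀ = 55,542 kg, m_f = 55,542 − 43,500 = 12,042 kg; Δv = 435×9.80665×ln(4.612) = 4265.9×1.5287 ≈ 6521 m/s.
Stage 2: m₀ = 7,722 kg, m_f = 7,722 − 5,960 = 1,762 kg; Δv = 349×9.80665×ln(4.383) = 3422.5×1.4776 ≈ 5057 m/s.
Total Δv = 6521 + 5057 = 11578 m/s.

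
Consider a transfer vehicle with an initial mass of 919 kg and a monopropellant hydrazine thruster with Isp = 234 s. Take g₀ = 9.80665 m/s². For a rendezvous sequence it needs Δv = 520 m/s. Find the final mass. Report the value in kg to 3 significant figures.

final mass ≈ 733 kg

v_e = Isp · g₀ = 234 × 9.80665 = 2294.8 m/s.
m₀/m_f = exp(Δv / v_e) = exp(520 / 2294.8) = exp(0.2266) = 1.2543.
m_f = m₀ / 1.2543 = 919 / 1.2543 = 732.68 kg.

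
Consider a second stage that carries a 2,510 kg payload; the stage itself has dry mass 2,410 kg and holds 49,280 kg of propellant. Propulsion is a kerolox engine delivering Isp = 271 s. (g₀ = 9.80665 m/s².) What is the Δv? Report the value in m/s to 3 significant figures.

Δv ≈ 6380 m/s

v_e = Isp · g₀ = 271 × 9.80665 = 2657.6 m/s.
m₀ = payload + dry + propellant = 2,510 + 2,410 + 49,280 = 54,200 kg.
m_f = payload + dry = 2,510 + 2,410 = 4,920 kg.
Δv = v_e · ln(m₀/m_f) = 2657.6 × ln(11.02) = 2657.6 × 2.3994 ≈ 6376.6 m/s.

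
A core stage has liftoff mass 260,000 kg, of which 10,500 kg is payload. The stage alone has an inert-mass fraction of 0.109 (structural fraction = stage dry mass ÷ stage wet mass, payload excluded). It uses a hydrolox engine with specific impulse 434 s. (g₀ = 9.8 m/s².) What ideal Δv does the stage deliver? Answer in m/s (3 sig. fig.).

Stage wet mass = m₀ − payload = 260,000 − 10,500 = 249,500 kg.
Stage dry mass = ε × stage wet mass = 0.109 × 249,500 = 27,195.5 kg.
Burnout mass m_f = stage dry + payload = 27,195.5 + 10,500 = 37,695.5 kg.
v_e = Isp · g₀ = 434 × 9.8 = 4253.2 m/s.
Rocket equation: Δv = v_e · ln(260,000/37,695.5) = 4253.2 × ln(6.897) = 4253.2 × 1.9311 ≈ 8214 m/s.

Δv ≈ 8210 m/s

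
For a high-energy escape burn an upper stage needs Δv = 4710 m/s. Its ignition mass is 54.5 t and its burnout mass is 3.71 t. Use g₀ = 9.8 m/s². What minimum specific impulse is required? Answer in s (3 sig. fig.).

Isp ≈ 179 s

ln(m₀/m_f) = ln(54500/3710) = ln(14.69) = 2.6872.
From the ideal rocket equation, v_e = Δv / ln(m₀/m_f) = 4710 / 2.6872 = 1752.8 m/s.
Isp = v_e / g₀ = 1752.8 / 9.8 = 178.9 s.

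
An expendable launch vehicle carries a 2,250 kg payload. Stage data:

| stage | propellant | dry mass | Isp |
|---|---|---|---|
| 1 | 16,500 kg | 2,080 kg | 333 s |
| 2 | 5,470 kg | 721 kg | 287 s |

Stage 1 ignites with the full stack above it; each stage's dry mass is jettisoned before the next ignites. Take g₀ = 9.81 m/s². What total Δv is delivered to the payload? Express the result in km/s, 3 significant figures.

Ignition mass of stage 1 = 16,500+2,080 + 5,470+721 + 2,250 = 27,021 kg.
Stage 1: m₀ = 27,021 kg, m_f = 27,021 − 16,500 = 10,521 kg; Δv = 333×9.81×ln(2.568) = 3266.7×0.9432 ≈ 3081 m/s.
Stage 2: m₀ = 8,441 kg, m_f = 8,441 − 5,470 = 2,971 kg; Δv = 287×9.81×ln(2.841) = 2815.5×1.0442 ≈ 2940 m/s.
Total Δv = 3081 + 2940 = 6021 m/s.

Δv ≈ 6.02 km/s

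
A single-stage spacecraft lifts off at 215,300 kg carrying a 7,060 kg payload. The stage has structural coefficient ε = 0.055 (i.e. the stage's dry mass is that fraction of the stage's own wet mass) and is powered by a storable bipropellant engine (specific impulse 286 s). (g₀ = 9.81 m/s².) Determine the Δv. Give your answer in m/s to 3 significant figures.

Stage wet mass = m₀ − payload = 215,300 − 7,060 = 208,240 kg.
Stage dry mass = ε × stage wet mass = 0.055 × 208,240 = 11,453.2 kg.
Burnout mass m_f = stage dry + payload = 11,453.2 + 7,060 = 18,513.2 kg.
v_e = Isp · g₀ = 286 × 9.81 = 2805.7 m/s.
Δv = v_e · ln(215,300/18,513.2) = 2805.7 × ln(11.63) = 2805.7 × 2.4535 ≈ 6884 m/s.

Δv ≈ 6880 m/s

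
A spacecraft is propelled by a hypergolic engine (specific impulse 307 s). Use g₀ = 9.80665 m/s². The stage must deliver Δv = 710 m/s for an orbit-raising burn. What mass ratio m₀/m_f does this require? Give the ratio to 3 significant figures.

mass ratio ≈ 1.27

v_e = Isp · g₀ = 307 × 9.80665 = 3010.6 m/s.
m₀/m_f = exp(Δv / v_e) = exp(710 / 3010.6) = exp(0.2358) = 1.2660.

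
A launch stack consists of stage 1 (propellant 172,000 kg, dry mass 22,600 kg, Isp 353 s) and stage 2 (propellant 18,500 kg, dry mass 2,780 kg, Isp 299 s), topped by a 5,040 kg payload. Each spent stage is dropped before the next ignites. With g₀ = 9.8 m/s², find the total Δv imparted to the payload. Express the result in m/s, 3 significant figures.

Δv ≈ 8770 m/s

Ignition mass of stage 1 = 172,000+22,600 + 18,500+2,780 + 5,040 = 220,920 kg.
Stage 1: m₀ = 220,920 kg, m_f = 220,920 − 172,000 = 48,920 kg; Δv = 353×9.8×ln(4.516) = 3459.4×1.5076 ≈ 5215 m/s.
Stage 2: m₀ = 26,320 kg, m_f = 26,320 − 18,500 = 7,820 kg; Δv = 299×9.8×ln(3.366) = 2930.2×1.2136 ≈ 3556 m/s.
Total Δv = 5215 + 3556 = 8771 m/s.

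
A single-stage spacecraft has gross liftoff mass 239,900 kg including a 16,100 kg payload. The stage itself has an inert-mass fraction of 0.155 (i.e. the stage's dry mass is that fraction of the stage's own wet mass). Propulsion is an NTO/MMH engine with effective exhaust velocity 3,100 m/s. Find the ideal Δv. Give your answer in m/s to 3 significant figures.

Δv ≈ 4810 m/s

Stage wet mass = m₀ − payload = 239,900 − 16,100 = 223,800 kg.
Stage dry mass = ε × stage wet mass = 0.155 × 223,800 = 34,689 kg.
Burnout mass m_f = stage dry + payload = 34,689 + 16,100 = 50,789 kg.
From the ideal rocket equation, Δv = v_e · ln(239,900/50,789) = 3100.0 × ln(4.723) = 3100.0 × 1.5525 ≈ 4813 m/s.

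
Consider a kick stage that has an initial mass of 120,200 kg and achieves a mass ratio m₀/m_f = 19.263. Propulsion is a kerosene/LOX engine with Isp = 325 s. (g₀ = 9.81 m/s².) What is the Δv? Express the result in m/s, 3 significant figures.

v_e = Isp · g₀ = 325 × 9.81 = 3188.2 m/s.
Δv = v_e · ln(19.263) = 3188.2 × 2.9582 ≈ 9431.4 m/s.

Δv ≈ 9430 m/s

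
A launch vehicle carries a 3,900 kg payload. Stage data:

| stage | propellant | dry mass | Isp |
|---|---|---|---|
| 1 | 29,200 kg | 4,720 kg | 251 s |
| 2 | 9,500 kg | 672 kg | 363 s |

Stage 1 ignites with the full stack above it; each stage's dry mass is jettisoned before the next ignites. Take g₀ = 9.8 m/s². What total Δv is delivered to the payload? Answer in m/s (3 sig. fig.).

Ignition mass of stage 1 = 29,200+4,720 + 9,500+672 + 3,900 = 47,992 kg.
Stage 1: m₀ = 47,992 kg, m_f = 47,992 − 29,200 = 18,792 kg; Δv = 251×9.8×ln(2.554) = 2459.8×0.9376 ≈ 2306 m/s.
Stage 2: m₀ = 14,072 kg, m_f = 14,072 − 9,500 = 4,572 kg; Δv = 363×9.8×ln(3.078) = 3557.4×1.1242 ≈ 3999 m/s.
Total Δv = 2306 + 3999 = 6305 m/s.

Δv ≈ 6310 m/s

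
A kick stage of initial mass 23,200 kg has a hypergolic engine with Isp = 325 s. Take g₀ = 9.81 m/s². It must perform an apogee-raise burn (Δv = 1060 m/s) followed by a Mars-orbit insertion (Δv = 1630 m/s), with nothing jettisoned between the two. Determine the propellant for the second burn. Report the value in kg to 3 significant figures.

v_e = Isp · g₀ = 325 × 9.81 = 3188.2 m/s.
After the first burn: m = 23200 × exp(−1060/3188.2) = 23200 × 0.71715 = 16,637.9 kg.
After the second burn: m = 16,637.9 × exp(−1630/3188.2) = 16,637.9 × 0.59974 = 9,978.41 kg.
Second-burn propellant = 16,637.9 − 9,978.41 = 6,659.49 kg.

propellant for the second burn ≈ 6660 kg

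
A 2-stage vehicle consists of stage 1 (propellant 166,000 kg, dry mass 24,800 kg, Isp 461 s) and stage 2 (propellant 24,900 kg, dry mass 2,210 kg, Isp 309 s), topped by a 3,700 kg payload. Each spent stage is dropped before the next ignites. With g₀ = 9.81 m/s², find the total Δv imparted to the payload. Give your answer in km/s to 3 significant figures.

Δv ≈ 11.3 km/s

Ignition mass of stage 1 = 166,000+24,800 + 24,900+2,210 + 3,700 = 221,610 kg.
Stage 1: m₀ = 221,610 kg, m_f = 221,610 − 166,000 = 55,610 kg; Δv = 461×9.81×ln(3.985) = 4522.4×1.3826 ≈ 6252 m/s.
Stage 2: m₀ = 30,810 kg, m_f = 30,810 − 24,900 = 5,910 kg; Δv = 309×9.81×ln(5.213) = 3031.3×1.6512 ≈ 5005 m/s.
Total Δv = 6252 + 5005 = 11257 m/s.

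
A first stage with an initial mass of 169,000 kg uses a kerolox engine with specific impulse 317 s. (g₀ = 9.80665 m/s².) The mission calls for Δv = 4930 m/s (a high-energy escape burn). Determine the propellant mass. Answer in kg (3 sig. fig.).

v_e = Isp · g₀ = 317 × 9.80665 = 3108.7 m/s.
By the Tsiolkovsky rocket equation, m₀/m_f = exp(Δv / v_e) = exp(4930 / 3108.7) = exp(1.5859) = 4.8835.
m_f = 169,000 / 4.8835 = 34,606.3 kg, so propellant = m₀ − m_f = 169,000 − 34,606.3 = 134,393.7 kg.

propellant mass ≈ 134000 kg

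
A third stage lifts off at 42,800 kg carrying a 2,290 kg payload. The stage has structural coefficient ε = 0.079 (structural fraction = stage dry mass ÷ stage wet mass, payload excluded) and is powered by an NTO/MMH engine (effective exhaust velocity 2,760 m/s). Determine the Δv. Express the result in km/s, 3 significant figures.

Δv ≈ 5.67 km/s

Stage wet mass = m₀ − payload = 42,800 − 2,290 = 40,510 kg.
Stage dry mass = ε × stage wet mass = 0.079 × 40,510 = 3,200.29 kg.
Burnout mass m_f = stage dry + payload = 3,200.29 + 2,290 = 5,490.29 kg.
Δv = v_e · ln(42,800/5,490.29) = 2760.0 × ln(7.796) = 2760.0 × 2.0536 ≈ 5668 m/s.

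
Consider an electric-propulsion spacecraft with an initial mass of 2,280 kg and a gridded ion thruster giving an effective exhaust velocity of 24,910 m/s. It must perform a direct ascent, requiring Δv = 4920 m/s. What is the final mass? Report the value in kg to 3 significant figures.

m₀/m_f = exp(Δv / v_e) = exp(4920 / 24910.0) = exp(0.1975) = 1.2184.
m_f = m₀ / 1.2184 = 2,280 / 1.2184 = 1,871.31 kg.

final mass ≈ 1870 kg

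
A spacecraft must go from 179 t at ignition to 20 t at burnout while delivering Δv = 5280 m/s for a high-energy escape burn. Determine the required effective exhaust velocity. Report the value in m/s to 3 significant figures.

ln(m₀/m_f) = ln(179000/20000) = ln(8.95) = 2.1917.
From the ideal rocket equation, v_e = Δv / ln(m₀/m_f) = 5280 / 2.1917 = 2409.1 m/s.

v_e ≈ 2410 m/s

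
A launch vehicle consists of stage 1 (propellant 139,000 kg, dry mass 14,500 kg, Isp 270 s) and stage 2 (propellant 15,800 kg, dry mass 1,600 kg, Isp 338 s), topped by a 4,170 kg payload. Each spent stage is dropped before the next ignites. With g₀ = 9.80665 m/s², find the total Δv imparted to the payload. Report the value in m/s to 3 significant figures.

Δv ≈ 8550 m/s

Ignition mass of stage 1 = 139,000+14,500 + 15,800+1,600 + 4,170 = 175,070 kg.
Stage 1: m₀ = 175,070 kg, m_f = 175,070 − 139,000 = 36,070 kg; Δv = 270×9.80665×ln(4.854) = 2647.8×1.5797 ≈ 4183 m/s.
Stage 2: m₀ = 21,570 kg, m_f = 21,570 − 15,800 = 5,770 kg; Δv = 338×9.80665×ln(3.738) = 3314.6×1.3186 ≈ 4371 m/s.
Total Δv = 4183 + 4371 = 8554 m/s.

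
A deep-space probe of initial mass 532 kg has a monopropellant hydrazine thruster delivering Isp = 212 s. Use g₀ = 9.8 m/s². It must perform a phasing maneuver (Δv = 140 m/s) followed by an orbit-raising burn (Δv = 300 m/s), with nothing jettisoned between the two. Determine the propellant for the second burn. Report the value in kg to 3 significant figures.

v_e = Isp · g₀ = 212 × 9.8 = 2077.6 m/s.
After the first burn: m = 532 × exp(−140/2077.6) = 532 × 0.93483 = 497.33 kg.
After the second burn: m = 497.33 × exp(−300/2077.6) = 497.33 × 0.86554 = 430.459 kg.
Second-burn propellant = 497.33 − 430.459 = 66.871 kg.

propellant for the second burn ≈ 66.9 kg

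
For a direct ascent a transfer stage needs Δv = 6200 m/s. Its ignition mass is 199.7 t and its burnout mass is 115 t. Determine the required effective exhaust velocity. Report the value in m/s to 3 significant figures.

ln(m₀/m_f) = ln(199700/115000) = ln(1.737) = 0.5519.
v_e = Δv / ln(m₀/m_f) = 6200 / 0.5519 = 11234.2 m/s.

v_e ≈ 11200 m/s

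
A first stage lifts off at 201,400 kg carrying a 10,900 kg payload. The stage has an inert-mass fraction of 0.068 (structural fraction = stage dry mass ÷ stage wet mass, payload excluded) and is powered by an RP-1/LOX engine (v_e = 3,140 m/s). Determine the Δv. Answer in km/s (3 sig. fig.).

Δv ≈ 6.70 km/s

Stage wet mass = m₀ − payload = 201,400 − 10,900 = 190,500 kg.
Stage dry mass = ε × stage wet mass = 0.068 × 190,500 = 12,954 kg.
Burnout mass m_f = stage dry + payload = 12,954 + 10,900 = 23,854 kg.
From the ideal rocket equation, Δv = v_e · ln(201,400/23,854) = 3140.0 × ln(8.443) = 3140.0 × 2.1333 ≈ 6699 m/s.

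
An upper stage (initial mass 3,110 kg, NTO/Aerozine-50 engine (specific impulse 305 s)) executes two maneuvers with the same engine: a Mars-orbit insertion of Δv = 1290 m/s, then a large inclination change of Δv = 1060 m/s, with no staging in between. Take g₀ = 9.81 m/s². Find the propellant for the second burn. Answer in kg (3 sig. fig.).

propellant for the second burn ≈ 603 kg

v_e = Isp · g₀ = 305 × 9.81 = 2992.1 m/s.
After the first burn: m = 3110 × exp(−1290/2992.1) = 3110 × 0.64977 = 2,020.78 kg.
After the second burn: m = 2,020.78 × exp(−1060/2992.1) = 2,020.78 × 0.70168 = 1,417.94 kg.
Second-burn propellant = 2,020.78 − 1,417.94 = 602.84 kg.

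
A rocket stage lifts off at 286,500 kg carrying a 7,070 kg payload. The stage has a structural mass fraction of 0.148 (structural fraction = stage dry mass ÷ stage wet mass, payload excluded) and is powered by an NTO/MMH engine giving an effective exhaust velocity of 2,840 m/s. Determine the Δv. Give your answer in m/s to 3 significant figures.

Δv ≈ 5050 m/s

Stage wet mass = m₀ − payload = 286,500 − 7,070 = 279,430 kg.
Stage dry mass = ε × stage wet mass = 0.148 × 279,430 = 41,355.6 kg.
Burnout mass m_f = stage dry + payload = 41,355.6 + 7,070 = 48,425.6 kg.
Δv = v_e · ln(286,500/48,425.6) = 2840.0 × ln(5.916) = 2840.0 × 1.7777 ≈ 5049 m/s.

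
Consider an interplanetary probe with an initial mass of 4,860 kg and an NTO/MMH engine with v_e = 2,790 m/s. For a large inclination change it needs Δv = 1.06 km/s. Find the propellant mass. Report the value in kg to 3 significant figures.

By the Tsiolkovsky rocket equation, m₀/m_f = exp(Δv / v_e) = exp(1060 / 2790.0) = exp(0.3799) = 1.4622.
m_f = 4,860 / 1.4622 = 3,323.76 kg, so propellant = m₀ − m_f = 4,860 − 3,323.76 = 1,536.24 kg.

propellant mass ≈ 1540 kg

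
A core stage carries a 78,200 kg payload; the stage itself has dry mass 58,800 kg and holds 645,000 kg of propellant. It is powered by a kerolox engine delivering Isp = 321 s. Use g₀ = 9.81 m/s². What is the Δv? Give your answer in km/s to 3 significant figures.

Δv ≈ 5.49 km/s

v_e = Isp · g₀ = 321 × 9.81 = 3149.0 m/s.
m₀ = payload + dry + propellant = 78,200 + 58,800 + 645,000 = 782,000 kg.
m_f = payload + dry = 78,200 + 58,800 = 137,000 kg.
From the ideal rocket equation, Δv = v_e · ln(m₀/m_f) = 3149.0 × ln(5.708) = 3149.0 × 1.7419 ≈ 5485.2 m/s.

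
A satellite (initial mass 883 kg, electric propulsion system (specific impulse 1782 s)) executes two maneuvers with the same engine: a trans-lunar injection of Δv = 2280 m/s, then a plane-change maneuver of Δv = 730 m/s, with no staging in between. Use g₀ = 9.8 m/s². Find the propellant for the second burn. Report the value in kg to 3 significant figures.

propellant for the second burn ≈ 31.7 kg

v_e = Isp · g₀ = 1782 × 9.8 = 17463.6 m/s.
After the first burn: m = 883 × exp(−2280/17463.6) = 883 × 0.87761 = 774.93 kg.
After the second burn: m = 774.93 × exp(−730/17463.6) = 774.93 × 0.95906 = 743.204 kg.
Second-burn propellant = 774.93 − 743.204 = 31.726 kg.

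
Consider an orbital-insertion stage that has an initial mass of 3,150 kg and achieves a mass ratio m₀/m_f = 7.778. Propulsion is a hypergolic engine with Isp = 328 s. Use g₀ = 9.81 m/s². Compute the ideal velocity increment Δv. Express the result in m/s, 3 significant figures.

v_e = Isp · g₀ = 328 × 9.81 = 3217.7 m/s.
Δv = v_e · ln(7.778) = 3217.7 × 2.0513 ≈ 6600.4 m/s.

Δv ≈ 6600 m/s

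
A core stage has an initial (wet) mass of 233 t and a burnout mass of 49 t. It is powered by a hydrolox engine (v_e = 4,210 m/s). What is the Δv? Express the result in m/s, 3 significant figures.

Δv ≈ 6560 m/s

Rocket equation: Δv = v_e · ln(m₀/m_f) = 4210.0 × ln(4.755) = 4210.0 × 1.5592 ≈ 6564.3 m/s.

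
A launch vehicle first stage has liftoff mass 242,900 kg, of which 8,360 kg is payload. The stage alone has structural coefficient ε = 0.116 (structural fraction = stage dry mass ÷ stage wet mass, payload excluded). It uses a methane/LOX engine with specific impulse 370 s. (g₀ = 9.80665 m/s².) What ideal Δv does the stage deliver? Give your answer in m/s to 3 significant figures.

Stage wet mass = m₀ − payload = 242,900 − 8,360 = 234,540 kg.
Stage dry mass = ε × stage wet mass = 0.116 × 234,540 = 27,206.6 kg.
Burnout mass m_f = stage dry + payload = 27,206.6 + 8,360 = 35,566.6 kg.
v_e = Isp · g₀ = 370 × 9.80665 = 3628.5 m/s.
Δv = v_e · ln(242,900/35,566.6) = 3628.5 × ln(6.829) = 3628.5 × 1.9212 ≈ 6971 m/s.

Δv ≈ 6970 m/s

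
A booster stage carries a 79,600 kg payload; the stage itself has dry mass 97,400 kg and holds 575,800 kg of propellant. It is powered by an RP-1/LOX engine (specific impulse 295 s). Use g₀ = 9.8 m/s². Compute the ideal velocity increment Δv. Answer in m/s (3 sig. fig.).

v_e = Isp · g₀ = 295 × 9.8 = 2891.0 m/s.
m₀ = payload + dry + propellant = 79,600 + 97,400 + 575,800 = 752,800 kg.
m_f = payload + dry = 79,600 + 97,400 = 177,000 kg.
Δv = v_e · ln(m₀/m_f) = 2891.0 × ln(4.253) = 2891.0 × 1.4476 ≈ 4185.2 m/s.

Δv ≈ 4190 m/s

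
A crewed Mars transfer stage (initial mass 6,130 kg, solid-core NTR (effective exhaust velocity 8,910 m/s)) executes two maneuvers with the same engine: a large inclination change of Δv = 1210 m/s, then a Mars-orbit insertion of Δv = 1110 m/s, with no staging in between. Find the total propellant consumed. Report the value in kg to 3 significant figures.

After the first burn: m = 6130 × exp(−1210/8910.0) = 6130 × 0.87302 = 5,351.61 kg.
After the second burn: m = 5,351.61 × exp(−1110/8910.0) = 5,351.61 × 0.88287 = 4,724.78 kg.
Total propellant = m₀ − m_final = 6130 − 4,724.78 = 1,405.22 kg.

total propellant consumed ≈ 1410 kg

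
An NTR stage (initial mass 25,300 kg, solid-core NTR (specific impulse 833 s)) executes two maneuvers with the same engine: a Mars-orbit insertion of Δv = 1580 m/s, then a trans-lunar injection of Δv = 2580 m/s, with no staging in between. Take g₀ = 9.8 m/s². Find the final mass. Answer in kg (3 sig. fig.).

v_e = Isp · g₀ = 833 × 9.8 = 8163.4 m/s.
After the first burn: m = 25300 × exp(−1580/8163.4) = 25300 × 0.82403 = 20,848 kg.
After the second burn: m = 20,848 × exp(−2580/8163.4) = 20,848 × 0.72903 = 15,198.8 kg.

final mass ≈ 15200 kg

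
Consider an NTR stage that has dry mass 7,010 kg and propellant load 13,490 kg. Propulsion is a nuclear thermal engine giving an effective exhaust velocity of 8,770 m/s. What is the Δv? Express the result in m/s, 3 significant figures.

Δv ≈ 9410 m/s

m₀ = m_dry + m_prop = 7,010 + 13,490 = 20,500 kg.
Δv = v_e · ln(m₀/m_f) = 8770.0 × ln(2.924) = 8770.0 × 1.0731 ≈ 9411.0 m/s.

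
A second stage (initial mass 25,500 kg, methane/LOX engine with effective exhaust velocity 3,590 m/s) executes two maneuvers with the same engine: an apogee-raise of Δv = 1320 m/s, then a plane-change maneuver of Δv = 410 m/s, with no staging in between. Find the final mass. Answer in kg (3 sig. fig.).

After the first burn: m = 25500 × exp(−1320/3590.0) = 25500 × 0.69233 = 17,654.4 kg.
After the second burn: m = 17,654.4 × exp(−410/3590.0) = 17,654.4 × 0.89207 = 15,749 kg.

final mass ≈ 15700 kg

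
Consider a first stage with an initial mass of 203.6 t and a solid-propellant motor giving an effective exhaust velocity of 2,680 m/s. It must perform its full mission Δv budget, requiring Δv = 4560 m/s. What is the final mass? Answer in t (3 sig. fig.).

By the Tsiolkovsky rocket equation, m₀/m_f = exp(Δv / v_e) = exp(4560 / 2680.0) = exp(1.7015) = 5.4821.
m_f = m₀ / 5.4821 = 203.6 / 5.4821 = 37.1391 t.

final mass ≈ 37.1 t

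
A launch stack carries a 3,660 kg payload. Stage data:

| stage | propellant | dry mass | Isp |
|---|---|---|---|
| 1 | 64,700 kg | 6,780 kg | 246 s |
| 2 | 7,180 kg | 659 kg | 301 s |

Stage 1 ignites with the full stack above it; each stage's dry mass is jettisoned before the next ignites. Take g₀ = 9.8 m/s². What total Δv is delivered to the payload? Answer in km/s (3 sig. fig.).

Δv ≈ 6.54 km/s

Ignition mass of stage 1 = 64,700+6,780 + 7,180+659 + 3,660 = 82,979 kg.
Stage 1: m₀ = 82,979 kg, m_f = 82,979 − 64,700 = 18,279 kg; Δv = 246×9.8×ln(4.54) = 2410.8×1.5128 ≈ 3647 m/s.
Stage 2: m₀ = 11,499 kg, m_f = 11,499 − 7,180 = 4,319 kg; Δv = 301×9.8×ln(2.662) = 2949.8×0.9792 ≈ 2889 m/s.
Total Δv = 3647 + 2889 = 6536 m/s.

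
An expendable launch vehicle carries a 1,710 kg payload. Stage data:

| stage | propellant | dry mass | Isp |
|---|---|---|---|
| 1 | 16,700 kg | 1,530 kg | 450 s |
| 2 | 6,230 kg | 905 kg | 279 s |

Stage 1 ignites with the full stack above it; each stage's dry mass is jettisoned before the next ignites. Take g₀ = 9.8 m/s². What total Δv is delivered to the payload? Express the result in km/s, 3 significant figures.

Δv ≈ 7.56 km/s

Ignition mass of stage 1 = 16,700+1,530 + 6,230+905 + 1,710 = 27,075 kg.
Stage 1: m₀ = 27,075 kg, m_f = 27,075 − 16,700 = 10,375 kg; Δv = 450×9.8×ln(2.61) = 4410.0×0.9592 ≈ 4230 m/s.
Stage 2: m₀ = 8,845 kg, m_f = 8,845 − 6,230 = 2,615 kg; Δv = 279×9.8×ln(3.382) = 2734.2×1.2186 ≈ 3332 m/s.
Total Δv = 4230 + 3332 = 7562 m/s.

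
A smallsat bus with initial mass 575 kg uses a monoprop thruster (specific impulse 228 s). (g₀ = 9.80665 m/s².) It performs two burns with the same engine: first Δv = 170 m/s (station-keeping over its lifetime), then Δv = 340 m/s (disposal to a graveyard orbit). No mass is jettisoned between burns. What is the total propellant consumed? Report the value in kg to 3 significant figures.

v_e = Isp · g₀ = 228 × 9.80665 = 2235.9 m/s.
After the first burn: m = 575 × exp(−170/2235.9) = 575 × 0.92679 = 532.904 kg.
After the second burn: m = 532.904 × exp(−340/2235.9) = 532.904 × 0.85893 = 457.727 kg.
Total propellant = m₀ − m_final = 575 − 457.727 = 117.273 kg.

total propellant consumed ≈ 117 kg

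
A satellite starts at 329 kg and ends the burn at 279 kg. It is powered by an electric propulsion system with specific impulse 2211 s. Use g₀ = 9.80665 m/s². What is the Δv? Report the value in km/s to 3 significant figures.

Δv ≈ 3.57 km/s

v_e = Isp · g₀ = 2211 × 9.80665 = 21682.5 m/s.
Using Δv = v_e ln(m₀/m_f): Δv = v_e · ln(m₀/m_f) = 21682.5 × ln(1.179) = 21682.5 × 0.1648 ≈ 3574.3 m/s.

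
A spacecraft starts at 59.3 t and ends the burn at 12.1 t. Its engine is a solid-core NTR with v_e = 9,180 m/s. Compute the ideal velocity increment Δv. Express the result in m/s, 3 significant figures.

By the Tsiolkovsky rocket equation, Δv = v_e · ln(m₀/m_f) = 9180.0 × ln(4.901) = 9180.0 × 1.5894 ≈ 14590.7 m/s.

Δv ≈ 14600 m/s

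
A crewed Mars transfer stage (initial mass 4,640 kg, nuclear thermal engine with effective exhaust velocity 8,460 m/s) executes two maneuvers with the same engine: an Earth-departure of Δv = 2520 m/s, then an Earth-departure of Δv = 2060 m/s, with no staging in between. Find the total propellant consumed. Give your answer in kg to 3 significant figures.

After the first burn: m = 4640 × exp(−2520/8460.0) = 4640 × 0.74240 = 3,444.74 kg.
After the second burn: m = 3,444.74 × exp(−2060/8460.0) = 3,444.74 × 0.78388 = 2,700.26 kg.
Total propellant = m₀ − m_final = 4640 − 2,700.26 = 1,939.74 kg.

total propellant consumed ≈ 1940 kg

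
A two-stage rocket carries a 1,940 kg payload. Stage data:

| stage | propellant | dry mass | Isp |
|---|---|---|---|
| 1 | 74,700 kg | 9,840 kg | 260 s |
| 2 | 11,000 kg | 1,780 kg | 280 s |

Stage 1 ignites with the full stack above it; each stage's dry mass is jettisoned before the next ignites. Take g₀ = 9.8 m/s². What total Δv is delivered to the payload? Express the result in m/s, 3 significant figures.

Ignition mass of stage 1 = 74,700+9,840 + 11,000+1,780 + 1,940 = 99,260 kg.
Stage 1: m₀ = 99,260 kg, m_f = 99,260 − 74,700 = 24,560 kg; Δv = 260×9.8×ln(4.042) = 2548.0×1.3966 ≈ 3559 m/s.
Stage 2: m₀ = 14,720 kg, m_f = 14,720 − 11,000 = 3,720 kg; Δv = 280×9.8×ln(3.957) = 2744.0×1.3755 ≈ 3774 m/s.
Total Δv = 3559 + 3774 = 7333 m/s.

Δv ≈ 7330 m/s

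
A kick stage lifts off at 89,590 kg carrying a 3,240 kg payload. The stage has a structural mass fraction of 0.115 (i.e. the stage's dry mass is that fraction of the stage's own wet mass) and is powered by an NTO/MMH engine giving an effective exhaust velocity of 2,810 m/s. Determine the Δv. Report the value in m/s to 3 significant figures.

Δv ≈ 5390 m/s

Stage wet mass = m₀ − payload = 89,590 − 3,240 = 86,350 kg.
Stage dry mass = ε × stage wet mass = 0.115 × 86,350 = 9,930.25 kg.
Burnout mass m_f = stage dry + payload = 9,930.25 + 3,240 = 13,170.25 kg.
From the ideal rocket equation, Δv = v_e · ln(89,590/13,170.25) = 2810.0 × ln(6.802) = 2810.0 × 1.9173 ≈ 5388 m/s.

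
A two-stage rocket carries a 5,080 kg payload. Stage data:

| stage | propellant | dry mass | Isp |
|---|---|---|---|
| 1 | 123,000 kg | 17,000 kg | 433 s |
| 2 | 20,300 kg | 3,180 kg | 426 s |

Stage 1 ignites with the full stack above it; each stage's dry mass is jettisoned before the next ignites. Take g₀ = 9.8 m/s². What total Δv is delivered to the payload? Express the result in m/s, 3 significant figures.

Δv ≈ 10700 m/s

Ignition mass of stage 1 = 123,000+17,000 + 20,300+3,180 + 5,080 = 168,560 kg.
Stage 1: m₀ = 168,560 kg, m_f = 168,560 − 123,000 = 45,560 kg; Δv = 433×9.8×ln(3.7) = 4243.4×1.3083 ≈ 5551 m/s.
Stage 2: m₀ = 28,560 kg, m_f = 28,560 − 20,300 = 8,260 kg; Δv = 426×9.8×ln(3.458) = 4174.8×1.2406 ≈ 5179 m/s.
Total Δv = 5551 + 5179 = 10730 m/s.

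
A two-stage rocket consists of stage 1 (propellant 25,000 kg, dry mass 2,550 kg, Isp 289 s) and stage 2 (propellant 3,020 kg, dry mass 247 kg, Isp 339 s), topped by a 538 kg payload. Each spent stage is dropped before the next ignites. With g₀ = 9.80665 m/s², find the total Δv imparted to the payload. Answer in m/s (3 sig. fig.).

Ignition mass of stage 1 = 25,000+2,550 + 3,020+247 + 538 = 31,355 kg.
Stage 1: m₀ = 31,355 kg, m_f = 31,355 − 25,000 = 6,355 kg; Δv = 289×9.80665×ln(4.934) = 2834.1×1.5961 ≈ 4524 m/s.
Stage 2: m₀ = 3,805 kg, m_f = 3,805 − 3,020 = 785 kg; Δv = 339×9.80665×ln(4.847) = 3324.5×1.5784 ≈ 5247 m/s.
Total Δv = 4524 + 5247 = 9771 m/s.

Δv ≈ 9770 m/s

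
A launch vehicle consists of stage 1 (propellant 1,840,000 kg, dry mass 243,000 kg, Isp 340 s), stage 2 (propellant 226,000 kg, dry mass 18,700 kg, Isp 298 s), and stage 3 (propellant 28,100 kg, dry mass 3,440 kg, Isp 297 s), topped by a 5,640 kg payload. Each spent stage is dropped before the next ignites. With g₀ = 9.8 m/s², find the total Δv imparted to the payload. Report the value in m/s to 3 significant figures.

Δv ≈ 13800 m/s

Ignition mass of stage 1 = 1,840,000+243,000 + 226,000+18,700 + 28,100+3,440 + 5,640 = 2,364,880 kg.
Stage 1: m₀ = 2,364,880 kg, m_f = 2,364,880 − 1,840,000 = 524,880 kg; Δv = 340×9.8×ln(4.506) = 3332.0×1.5053 ≈ 5016 m/s.
Stage 2: m₀ = 281,880 kg, m_f = 281,880 − 226,000 = 55,880 kg; Δv = 298×9.8×ln(5.044) = 2920.4×1.6183 ≈ 4726 m/s.
Stage 3: m₀ = 37,180 kg, m_f = 37,180 − 28,100 = 9,080 kg; Δv = 297×9.8×ln(4.095) = 2910.6×1.4097 ≈ 4103 m/s.
Total Δv = 5016 + 4726 + 4103 = 13845 m/s.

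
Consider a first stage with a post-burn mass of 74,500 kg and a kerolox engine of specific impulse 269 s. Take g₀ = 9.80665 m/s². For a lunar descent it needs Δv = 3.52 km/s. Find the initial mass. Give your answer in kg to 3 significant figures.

v_e = Isp · g₀ = 269 × 9.80665 = 2638.0 m/s.
From the ideal rocket equation, m₀/m_f = exp(Δv / v_e) = exp(3520 / 2638.0) = exp(1.3343) = 3.7975.
m₀ = m_f × 3.7975 = 74,500 × 3.7975 = 282,914 kg.

initial mass ≈ 283000 kg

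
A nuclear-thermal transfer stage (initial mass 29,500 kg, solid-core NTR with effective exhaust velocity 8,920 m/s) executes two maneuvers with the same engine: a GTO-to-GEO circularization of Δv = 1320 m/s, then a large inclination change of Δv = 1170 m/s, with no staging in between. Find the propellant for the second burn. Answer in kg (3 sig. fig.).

propellant for the second burn ≈ 3130 kg

After the first burn: m = 29500 × exp(−1320/8920.0) = 29500 × 0.86245 = 25,442.3 kg.
After the second burn: m = 25,442.3 × exp(−1170/8920.0) = 25,442.3 × 0.87707 = 22,314.7 kg.
Second-burn propellant = 25,442.3 − 22,314.7 = 3,127.6 kg.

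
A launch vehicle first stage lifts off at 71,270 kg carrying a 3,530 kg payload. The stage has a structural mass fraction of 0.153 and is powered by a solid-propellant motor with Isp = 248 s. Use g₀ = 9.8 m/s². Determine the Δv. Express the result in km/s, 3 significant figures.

Stage wet mass = m₀ − payload = 71,270 − 3,530 = 67,740 kg.
Stage dry mass = ε × stage wet mass = 0.153 × 67,740 = 10,364.2 kg.
Burnout mass m_f = stage dry + payload = 10,364.2 + 3,530 = 13,894.2 kg.
v_e = Isp · g₀ = 248 × 9.8 = 2430.4 m/s.
From the ideal rocket equation, Δv = v_e · ln(71,270/13,894.2) = 2430.4 × ln(5.129) = 2430.4 × 1.6350 ≈ 3974 m/s.

Δv ≈ 3.97 km/s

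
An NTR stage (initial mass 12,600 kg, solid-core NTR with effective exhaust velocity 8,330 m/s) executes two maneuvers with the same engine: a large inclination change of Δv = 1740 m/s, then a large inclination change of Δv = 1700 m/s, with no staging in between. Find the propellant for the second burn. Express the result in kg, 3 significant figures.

propellant for the second burn ≈ 1890 kg

After the first burn: m = 12600 × exp(−1740/8330.0) = 12600 × 0.81149 = 10,224.8 kg.
After the second burn: m = 10,224.8 × exp(−1700/8330.0) = 10,224.8 × 0.81540 = 8,337.3 kg.
Second-burn propellant = 10,224.8 − 8,337.3 = 1,887.5 kg.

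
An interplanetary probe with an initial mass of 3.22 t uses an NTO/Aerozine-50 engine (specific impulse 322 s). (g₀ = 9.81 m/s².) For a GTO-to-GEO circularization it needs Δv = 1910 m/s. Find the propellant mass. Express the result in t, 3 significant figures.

v_e = Isp · g₀ = 322 × 9.81 = 3158.8 m/s.
m₀/m_f = exp(Δv / v_e) = exp(1910 / 3158.8) = exp(0.6047) = 1.8306.
m_f = 3.22 / 1.8306 = 1.75899 t, so propellant = m₀ − m_f = 3.22 − 1.75899 = 1.46101 t.

propellant mass ≈ 1.46 t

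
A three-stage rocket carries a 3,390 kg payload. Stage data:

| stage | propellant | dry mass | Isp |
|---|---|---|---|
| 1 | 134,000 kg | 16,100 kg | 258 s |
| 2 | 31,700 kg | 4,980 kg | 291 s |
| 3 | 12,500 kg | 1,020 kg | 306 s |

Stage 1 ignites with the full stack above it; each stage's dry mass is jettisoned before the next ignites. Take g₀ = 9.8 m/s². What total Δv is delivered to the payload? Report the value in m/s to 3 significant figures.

Δv ≈ 9300 m/s

Ignition mass of stage 1 = 134,000+16,100 + 31,700+4,980 + 12,500+1,020 + 3,390 = 203,690 kg.
Stage 1: m₀ = 203,690 kg, m_f = 203,690 − 134,000 = 69,690 kg; Δv = 258×9.8×ln(2.923) = 2528.4×1.0725 ≈ 2712 m/s.
Stage 2: m₀ = 53,590 kg, m_f = 53,590 − 31,700 = 21,890 kg; Δv = 291×9.8×ln(2.448) = 2851.8×0.8953 ≈ 2553 m/s.
Stage 3: m₀ = 16,910 kg, m_f = 16,910 − 12,500 = 4,410 kg; Δv = 306×9.8×ln(3.834) = 2998.8×1.3440 ≈ 4030 m/s.
Total Δv = 2712 + 2553 + 4030 = 9295 m/s.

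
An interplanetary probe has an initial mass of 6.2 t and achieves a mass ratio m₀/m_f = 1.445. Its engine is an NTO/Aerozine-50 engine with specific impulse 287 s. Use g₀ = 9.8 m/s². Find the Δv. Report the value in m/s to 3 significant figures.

v_e = Isp · g₀ = 287 × 9.8 = 2812.6 m/s.
Using Δv = v_e ln(m₀/m_f): Δv = v_e · ln(1.445) = 2812.6 × 0.3681 ≈ 1035.3 m/s.

Δv ≈ 1040 m/s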